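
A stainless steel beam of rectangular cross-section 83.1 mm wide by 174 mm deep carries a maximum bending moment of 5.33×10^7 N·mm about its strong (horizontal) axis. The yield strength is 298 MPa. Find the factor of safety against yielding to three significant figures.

n = 2.34

Section modulus S = bh²/6 = 83.1×174²/6 = 419300 mm³.
σ = M/S = 5.3300×10^7/419300 = 127.1 MPa.
n = 298/127.1 = 2.344.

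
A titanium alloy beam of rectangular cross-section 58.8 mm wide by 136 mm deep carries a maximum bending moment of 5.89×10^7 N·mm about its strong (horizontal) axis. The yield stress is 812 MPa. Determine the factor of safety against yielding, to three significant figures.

n = 2.50

Section modulus S = bh²/6 = 58.8×136²/6 = 181300 mm³.
σ = M/S = 5.8900×10^7/181300 = 324.9 MPa.
n = 812/324.9 = 2.499.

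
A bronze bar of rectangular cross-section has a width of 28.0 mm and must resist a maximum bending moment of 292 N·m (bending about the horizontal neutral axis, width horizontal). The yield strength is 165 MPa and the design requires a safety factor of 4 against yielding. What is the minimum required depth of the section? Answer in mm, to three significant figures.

σ_allow = 165/4 = 41.25 MPa.
For a rectangular section σ = 6M/(bh²), so h² = 6M/(b σ_allow) = 6×292000/(28.0×41.25) = 1517 mm².
h = 38.95 mm.

h = 38.9 mm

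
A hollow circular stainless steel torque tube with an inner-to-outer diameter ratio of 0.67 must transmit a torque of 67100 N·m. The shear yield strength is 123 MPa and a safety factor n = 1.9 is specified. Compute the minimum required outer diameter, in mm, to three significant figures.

τ_allow = 123/1.9 = 64.74 MPa.
For a hollow shaft τ = 16T/[πd_o³(1−k⁴)] with k = 0.67, so 1−k⁴ = 0.7985.
d_o³ = 16T/[π τ_allow (1−k⁴)] = 16×6.7100×10^7/(π×64.74×0.7985) = 6.611×10^6 mm³.
d_o = 187.7 mm.

d_o = 188 mm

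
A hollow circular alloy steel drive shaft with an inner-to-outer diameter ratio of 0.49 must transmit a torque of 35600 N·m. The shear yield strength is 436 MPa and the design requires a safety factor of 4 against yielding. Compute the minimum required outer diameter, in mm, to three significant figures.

d_o = 121 mm

τ_allow = 436/4 = 109.0 MPa.
For a hollow shaft τ = 16T/[πd_o³(1−k⁴)] with k = 0.49, so 1−k⁴ = 0.9424.
d_o³ = 16T/[π τ_allow (1−k⁴)] = 16×3.5600×10^7/(π×109.0×0.9424) = 1.765×10^6 mm³.
d_o = 120.9 mm.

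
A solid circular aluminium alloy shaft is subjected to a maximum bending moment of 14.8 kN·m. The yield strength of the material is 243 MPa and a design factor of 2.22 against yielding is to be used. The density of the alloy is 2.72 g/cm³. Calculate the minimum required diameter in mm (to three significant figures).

σ_allow = 243/2.22 = 109.5 MPa.
For a solid circular section σ = 32M/(πd³), so d³ = 32M/(π σ_allow) = 32×1.4800×10^7/(π×109.5) = 1.377×10^6 mm³.
d = 111.3 mm.

d = 111 mm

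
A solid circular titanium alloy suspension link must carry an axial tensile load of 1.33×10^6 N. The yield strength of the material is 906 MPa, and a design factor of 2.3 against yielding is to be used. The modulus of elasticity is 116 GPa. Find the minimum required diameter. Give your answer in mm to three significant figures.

d = 65.6 mm

Allowable stress σ_allow = 906/2.3 = 393.9 MPa.
Required area A = F/σ_allow = 1330000/393.9 = 3376 mm².
A = πd²/4 → d = √(4A/π) = 65.57 mm.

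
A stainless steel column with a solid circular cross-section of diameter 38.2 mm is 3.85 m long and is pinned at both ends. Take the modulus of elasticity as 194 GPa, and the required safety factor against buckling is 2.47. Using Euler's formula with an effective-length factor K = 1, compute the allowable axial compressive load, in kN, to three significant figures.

P_allow = 5.47 kN

I = πd⁴/64 = π×38.2⁴/64 = 104500 mm⁴.
Effective length L_e = KL = 1×3.85 m = 3850 mm.
Euler critical load P_cr = π²EI/L_e² = π²×194000×104500/3850² = 13500 N.
P_allow = P_cr/n = 13500/2.47 = 5466 N.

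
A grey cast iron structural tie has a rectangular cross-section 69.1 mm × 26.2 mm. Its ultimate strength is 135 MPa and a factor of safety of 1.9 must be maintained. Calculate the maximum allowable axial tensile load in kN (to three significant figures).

F_allow = 129 kN

σ_allow = 135/1.9 = 71.05 MPa.
A = 69.1×26.2 = 1810 mm².
F_allow = σ_allow × A = 71.05×1810 = 128600 N.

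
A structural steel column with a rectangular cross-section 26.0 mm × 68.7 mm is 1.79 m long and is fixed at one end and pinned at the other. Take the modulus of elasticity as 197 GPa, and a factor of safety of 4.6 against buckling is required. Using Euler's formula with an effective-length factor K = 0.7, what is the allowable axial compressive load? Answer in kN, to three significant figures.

Buckling occurs about the weak axis: I_min = h·b³/12 = 68.7×26.0³/12 = 100600 mm⁴ (b = 26.0 mm is the smaller dimension).
Effective length L_e = KL = 0.7×1.79 m = 1253 mm.
Euler critical load P_cr = π²EI/L_e² = π²×197000×100600/1253² = 124600 N.
P_allow = P_cr/n = 124600/4.6 = 27090 N.

P_allow = 27.1 kN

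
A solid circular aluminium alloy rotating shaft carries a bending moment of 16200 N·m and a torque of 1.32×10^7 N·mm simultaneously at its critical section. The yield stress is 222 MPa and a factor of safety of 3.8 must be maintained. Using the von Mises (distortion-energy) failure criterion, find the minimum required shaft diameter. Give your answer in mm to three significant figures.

σ_allow = σ_y/n = 222/3.8 = 58.42 MPa.
For a solid shaft σ_b = 32M/(πd³) and τ = 16T/(πd³), so the von Mises stress is σ' = (16/πd³)·√(4M²+3T²).
√(4M²+3T²) = √(4×(1.620×10^7)² + 3×(1.320×10^7)²) = 3.965×10^7 N·mm.
d³ = 16×3.965×10^7/(π×58.42) = 3.457×10^6 mm³.
d = 151.2 mm.

d = 151 mm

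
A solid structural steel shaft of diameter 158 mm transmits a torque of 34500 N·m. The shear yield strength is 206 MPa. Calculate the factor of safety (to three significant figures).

n = 4.62

τ = 16T/(πd³) = 16×3.4500×10^7/(π×158³) = 44.55 MPa.
n = τ_limit/τ = 206/44.55 = 4.624.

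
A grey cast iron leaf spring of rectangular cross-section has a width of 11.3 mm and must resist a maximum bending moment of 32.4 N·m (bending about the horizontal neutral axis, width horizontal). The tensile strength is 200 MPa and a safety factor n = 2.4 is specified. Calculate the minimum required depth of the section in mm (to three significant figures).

h = 14.4 mm

σ_allow = 200/2.4 = 83.33 MPa.
For a rectangular section σ = 6M/(bh²), so h² = 6M/(b σ_allow) = 6×32400/(11.3×83.33) = 206.4 mm².
h = 14.37 mm.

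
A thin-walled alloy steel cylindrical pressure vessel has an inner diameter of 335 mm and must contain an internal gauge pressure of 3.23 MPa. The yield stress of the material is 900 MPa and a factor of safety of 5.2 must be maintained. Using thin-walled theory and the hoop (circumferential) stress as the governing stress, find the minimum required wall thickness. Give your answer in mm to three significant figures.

t = 3.13 mm

σ_allow = 900/5.2 = 173.1 MPa.
Hoop stress σ_h = pD/(2t), so t = pD/(2σ_allow) = 3.23×335/(2×173.1) = 3.126 mm.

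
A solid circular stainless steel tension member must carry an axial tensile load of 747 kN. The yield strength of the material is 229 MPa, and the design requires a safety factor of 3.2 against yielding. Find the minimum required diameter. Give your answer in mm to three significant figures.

d = 115 mm

Allowable stress σ_allow = 229/3.2 = 71.56 MPa.
Required area A = F/σ_allow = 747000/71.56 = 10440 mm².
A = πd²/4 → d = √(4A/π) = 115.3 mm.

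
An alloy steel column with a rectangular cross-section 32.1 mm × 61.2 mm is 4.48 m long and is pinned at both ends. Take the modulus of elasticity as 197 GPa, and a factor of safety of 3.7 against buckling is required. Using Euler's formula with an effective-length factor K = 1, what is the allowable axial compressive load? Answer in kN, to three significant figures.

P_allow = 4.42 kN

Buckling occurs about the weak axis: I_min = h·b³/12 = 61.2×32.1³/12 = 168700 mm⁴ (b = 32.1 mm is the smaller dimension).
Effective length L_e = KL = 1×4.48 m = 4480 mm.
Euler critical load P_cr = π²EI/L_e² = π²×197000×168700/4480² = 16340 N.
P_allow = P_cr/n = 16340/3.7 = 4417 N.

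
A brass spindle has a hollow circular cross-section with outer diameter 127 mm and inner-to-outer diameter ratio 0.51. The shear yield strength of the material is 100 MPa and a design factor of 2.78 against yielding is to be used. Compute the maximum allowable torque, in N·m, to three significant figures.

τ_allow = 100/2.78 = 35.97 MPa.
For a hollow shaft T_allow = τ_allow·πd_o³(1−k⁴)/16 with 1−k⁴ = 0.9323, so πd_o³(1−k⁴)/16 = 375000 mm³.
T_allow = 35.97×375000 = 1.349×10^7 N·mm = 13490 N·m.

T_allow = 13500 N·m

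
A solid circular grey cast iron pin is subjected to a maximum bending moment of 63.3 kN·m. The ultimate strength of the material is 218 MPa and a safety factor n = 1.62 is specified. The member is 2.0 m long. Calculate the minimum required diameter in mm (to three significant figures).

d = 169 mm

σ_allow = 218/1.62 = 134.6 MPa.
For a solid circular section σ = 32M/(πd³), so d³ = 32M/(π σ_allow) = 32×6.3300×10^7/(π×134.6) = 4.791×10^6 mm³.
d = 168.6 mm.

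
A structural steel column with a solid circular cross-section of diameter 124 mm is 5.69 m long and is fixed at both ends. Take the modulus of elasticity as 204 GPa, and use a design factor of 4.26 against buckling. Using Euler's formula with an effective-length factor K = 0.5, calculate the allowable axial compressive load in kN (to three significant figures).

I = πd⁴/64 = π×124⁴/64 = 1.161×10^7 mm⁴.
Effective length L_e = KL = 0.5×5.69 m = 2845 mm.
Euler critical load P_cr = π²EI/L_e² = π²×204000×1.161×10^7/2845² = 2.887×10^6 N.
P_allow = P_cr/n = 2.887×10^6/4.26 = 677700 N.

P_allow = 678 kN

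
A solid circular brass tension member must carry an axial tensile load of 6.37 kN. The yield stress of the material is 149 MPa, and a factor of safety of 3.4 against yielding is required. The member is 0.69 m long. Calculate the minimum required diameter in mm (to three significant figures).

d = 13.6 mm

Allowable stress σ_allow = 149/3.4 = 43.82 MPa.
Required area A = F/σ_allow = 6370.0/43.82 = 145.4 mm².
A = πd²/4 → d = √(4A/π) = 13.60 mm.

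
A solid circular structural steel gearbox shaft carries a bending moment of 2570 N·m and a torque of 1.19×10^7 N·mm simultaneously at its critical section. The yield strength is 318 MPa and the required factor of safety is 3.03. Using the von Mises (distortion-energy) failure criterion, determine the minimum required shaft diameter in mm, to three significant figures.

σ_allow = σ_y/n = 318/3.03 = 105.0 MPa.
For a solid shaft σ_b = 32M/(πd³) and τ = 16T/(πd³), so the von Mises stress is σ' = (16/πd³)·√(4M²+3T²).
√(4M²+3T²) = √(4×(2.570×10^6)² + 3×(1.190×10^7)²) = 2.124×10^7 N·mm.
d³ = 16×2.124×10^7/(π×105.0) = 1.031×10^6 mm³.
d = 101.0 mm.

d = 101 mm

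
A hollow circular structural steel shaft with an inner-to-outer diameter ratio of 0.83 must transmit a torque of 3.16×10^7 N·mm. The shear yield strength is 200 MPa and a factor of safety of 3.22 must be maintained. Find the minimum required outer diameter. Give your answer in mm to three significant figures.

d_o = 170 mm

τ_allow = 200/3.22 = 62.11 MPa.
For a hollow shaft τ = 16T/[πd_o³(1−k⁴)] with k = 0.83, so 1−k⁴ = 0.5254.
d_o³ = 16T/[π τ_allow (1−k⁴)] = 16×3.1600×10^7/(π×62.11×0.5254) = 4.932×10^6 mm³.
d_o = 170.2 mm.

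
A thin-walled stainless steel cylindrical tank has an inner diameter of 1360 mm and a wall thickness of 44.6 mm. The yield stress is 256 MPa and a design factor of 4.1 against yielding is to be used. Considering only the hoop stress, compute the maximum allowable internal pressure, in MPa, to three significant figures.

σ_allow = 256/4.1 = 62.44 MPa.
σ_h = pD/(2t) → p_allow = 2σ_allow t/D = 2×62.44×44.6/1360 = 4.095 MPa.

p_allow = 4.10 MPa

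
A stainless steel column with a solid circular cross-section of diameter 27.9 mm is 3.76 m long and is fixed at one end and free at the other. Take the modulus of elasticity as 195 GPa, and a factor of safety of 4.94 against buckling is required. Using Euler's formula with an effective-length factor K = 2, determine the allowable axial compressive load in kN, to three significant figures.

I = πd⁴/64 = π×27.9⁴/64 = 29740 mm⁴.
Effective length L_e = KL = 2×3.76 m = 7520 mm.
Euler critical load P_cr = π²EI/L_e² = π²×195000×29740/7520² = 1012 N.
P_allow = P_cr/n = 1012/4.94 = 204.9 N.

P_allow = 0.205 kN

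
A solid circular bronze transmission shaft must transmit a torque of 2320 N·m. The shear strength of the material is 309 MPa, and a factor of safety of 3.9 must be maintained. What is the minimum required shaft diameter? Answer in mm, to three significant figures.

d = 53.0 mm

Allowable shear stress τ_allow = 309/3.9 = 79.23 MPa.
For a solid shaft τ = 16T/(πd³), so d³ = 16T/(π τ_allow) = 16×2320000/(π×79.23) = 149100 mm³.
d = (149100)^(1/3) = 53.03 mm.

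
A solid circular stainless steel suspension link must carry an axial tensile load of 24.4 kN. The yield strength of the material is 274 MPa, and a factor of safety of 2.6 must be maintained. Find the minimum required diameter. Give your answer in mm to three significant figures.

d = 17.2 mm

Allowable stress σ_allow = 274/2.6 = 105.4 MPa.
Required area A = F/σ_allow = 24400/105.4 = 231.5 mm².
A = πd²/4 → d = √(4A/π) = 17.17 mm.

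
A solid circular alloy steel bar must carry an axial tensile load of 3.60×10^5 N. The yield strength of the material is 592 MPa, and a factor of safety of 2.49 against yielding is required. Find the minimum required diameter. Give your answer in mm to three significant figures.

d = 43.9 mm

Allowable stress σ_allow = 592/2.49 = 237.8 MPa.
Required area A = F/σ_allow = 360000/237.8 = 1514 mm².
A = πd²/4 → d = √(4A/π) = 43.91 mm.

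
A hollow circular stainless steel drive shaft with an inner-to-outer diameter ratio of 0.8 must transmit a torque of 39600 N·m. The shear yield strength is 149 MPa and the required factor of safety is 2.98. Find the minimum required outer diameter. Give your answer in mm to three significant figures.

τ_allow = 149/2.98 = 50.00 MPa.
For a hollow shaft τ = 16T/[πd_o³(1−k⁴)] with k = 0.8, so 1−k⁴ = 0.5904.
d_o³ = 16T/[π τ_allow (1−k⁴)] = 16×3.9600×10^7/(π×50.00×0.5904) = 6.832×10^6 mm³.
d_o = 189.8 mm.

d_o = 190 mm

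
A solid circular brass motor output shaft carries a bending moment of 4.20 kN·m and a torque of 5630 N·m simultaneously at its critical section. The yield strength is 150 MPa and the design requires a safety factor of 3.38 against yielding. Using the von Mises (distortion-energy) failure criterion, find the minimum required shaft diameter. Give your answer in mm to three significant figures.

σ_allow = σ_y/n = 150/3.38 = 44.38 MPa.
For a solid shaft σ_b = 32M/(πd³) and τ = 16T/(πd³), so the von Mises stress is σ' = (16/πd³)·√(4M²+3T²).
√(4M²+3T²) = √(4×(4.200×10^6)² + 3×(5.630×10^6)²) = 1.287×10^7 N·mm.
d³ = 16×1.287×10^7/(π×44.38) = 1.477×10^6 mm³.
d = 113.9 mm.

d = 114 mm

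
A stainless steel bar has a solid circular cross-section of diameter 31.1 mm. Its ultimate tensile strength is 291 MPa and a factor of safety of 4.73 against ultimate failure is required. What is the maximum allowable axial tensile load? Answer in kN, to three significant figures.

F_allow = 46.7 kN

σ_allow = 291/4.73 = 61.52 MPa.
A = πd²/4 = π×31.1²/4 = 759.6 mm².
F_allow = σ_allow × A = 61.52×759.6 = 46740 N.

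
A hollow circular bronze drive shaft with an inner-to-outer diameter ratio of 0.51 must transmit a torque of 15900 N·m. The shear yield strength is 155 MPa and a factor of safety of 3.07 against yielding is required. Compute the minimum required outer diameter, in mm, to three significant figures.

τ_allow = 155/3.07 = 50.49 MPa.
For a hollow shaft τ = 16T/[πd_o³(1−k⁴)] with k = 0.51, so 1−k⁴ = 0.9323.
d_o³ = 16T/[π τ_allow (1−k⁴)] = 16×1.5900×10^7/(π×50.49×0.9323) = 1.720×10^6 mm³.
d_o = 119.8 mm.

d_o = 120 mm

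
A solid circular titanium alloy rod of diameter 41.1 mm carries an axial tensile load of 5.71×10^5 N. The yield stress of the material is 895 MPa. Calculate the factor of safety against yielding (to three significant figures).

A = πd²/4 = 1327 mm².
σ = F/A = 571000/1327 = 430.4 MPa.
n = 895/430.4 = 2.080.

n = 2.08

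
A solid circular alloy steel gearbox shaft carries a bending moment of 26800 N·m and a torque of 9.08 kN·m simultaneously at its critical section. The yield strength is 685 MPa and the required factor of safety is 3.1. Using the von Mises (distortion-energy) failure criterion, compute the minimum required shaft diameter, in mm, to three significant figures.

σ_allow = σ_y/n = 685/3.1 = 221.0 MPa.
For a solid shaft σ_b = 32M/(πd³) and τ = 16T/(πd³), so the von Mises stress is σ' = (16/πd³)·√(4M²+3T²).
√(4M²+3T²) = √(4×(2.680×10^7)² + 3×(9.080×10^6)²) = 5.586×10^7 N·mm.
d³ = 16×5.586×10^7/(π×221.0) = 1.287×10^6 mm³.
d = 108.8 mm.

d = 109 mm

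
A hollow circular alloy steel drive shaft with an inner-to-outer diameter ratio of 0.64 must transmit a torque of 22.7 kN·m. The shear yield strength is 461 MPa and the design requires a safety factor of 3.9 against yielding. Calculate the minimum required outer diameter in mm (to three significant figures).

τ_allow = 461/3.9 = 118.2 MPa.
For a hollow shaft τ = 16T/[πd_o³(1−k⁴)] with k = 0.64, so 1−k⁴ = 0.8322.
d_o³ = 16T/[π τ_allow (1−k⁴)] = 16×2.2700×10^7/(π×118.2×0.8322) = 1.175×10^6 mm³.
d_o = 105.5 mm.

d_o = 106 mm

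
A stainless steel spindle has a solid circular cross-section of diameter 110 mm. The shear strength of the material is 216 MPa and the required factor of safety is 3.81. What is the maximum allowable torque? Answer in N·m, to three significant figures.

T_allow = 14800 N·m

τ_allow = 216/3.81 = 56.69 MPa.
For a solid shaft T_allow = τ_allow·πd³/16; πd³/16 = π×110³/16 = 261300 mm³.
T_allow = 56.69×261300 = 1.482×10^7 N·mm = 14820 N·m.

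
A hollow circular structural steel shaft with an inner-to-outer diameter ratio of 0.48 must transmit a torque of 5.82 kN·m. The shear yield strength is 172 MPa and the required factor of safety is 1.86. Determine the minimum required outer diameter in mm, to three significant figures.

τ_allow = 172/1.86 = 92.47 MPa.
For a hollow shaft τ = 16T/[πd_o³(1−k⁴)] with k = 0.48, so 1−k⁴ = 0.9469.
d_o³ = 16T/[π τ_allow (1−k⁴)] = 16×5820000/(π×92.47×0.9469) = 338500 mm³.
d_o = 69.69 mm.

d_o = 69.7 mm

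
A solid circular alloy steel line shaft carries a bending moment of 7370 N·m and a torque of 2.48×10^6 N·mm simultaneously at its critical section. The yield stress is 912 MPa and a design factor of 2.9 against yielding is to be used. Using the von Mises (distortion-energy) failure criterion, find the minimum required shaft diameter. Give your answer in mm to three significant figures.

σ_allow = σ_y/n = 912/2.9 = 314.5 MPa.
For a solid shaft σ_b = 32M/(πd³) and τ = 16T/(πd³), so the von Mises stress is σ' = (16/πd³)·√(4M²+3T²).
√(4M²+3T²) = √(4×(7.370×10^6)² + 3×(2.480×10^6)²) = 1.535×10^7 N·mm.
d³ = 16×1.535×10^7/(π×314.5) = 248600 mm³.
d = 62.88 mm.

d = 62.9 mm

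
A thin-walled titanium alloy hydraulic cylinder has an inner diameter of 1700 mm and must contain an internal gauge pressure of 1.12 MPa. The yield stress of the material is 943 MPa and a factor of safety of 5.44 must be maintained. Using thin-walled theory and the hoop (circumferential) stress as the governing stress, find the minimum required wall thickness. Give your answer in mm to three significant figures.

σ_allow = 943/5.44 = 173.3 MPa.
Hoop stress σ_h = pD/(2t), so t = pD/(2σ_allow) = 1.12×1700/(2×173.3) = 5.492 mm.

t = 5.49 mm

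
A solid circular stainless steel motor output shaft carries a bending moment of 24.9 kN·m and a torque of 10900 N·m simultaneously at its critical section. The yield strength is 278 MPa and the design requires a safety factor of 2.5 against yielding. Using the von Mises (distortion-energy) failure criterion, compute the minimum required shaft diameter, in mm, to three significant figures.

d = 135 mm

σ_allow = σ_y/n = 278/2.5 = 111.2 MPa.
For a solid shaft σ_b = 32M/(πd³) and τ = 16T/(πd³), so the von Mises stress is σ' = (16/πd³)·√(4M²+3T²).
√(4M²+3T²) = √(4×(2.490×10^7)² + 3×(1.090×10^7)²) = 5.326×10^7 N·mm.
d³ = 16×5.326×10^7/(π×111.2) = 2.439×10^6 mm³.
d = 134.6 mm.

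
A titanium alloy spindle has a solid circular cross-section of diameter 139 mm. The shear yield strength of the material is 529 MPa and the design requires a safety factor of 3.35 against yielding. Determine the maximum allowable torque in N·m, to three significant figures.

τ_allow = 529/3.35 = 157.9 MPa.
For a solid shaft T_allow = τ_allow·πd³/16; πd³/16 = π×139³/16 = 527300 mm³.
T_allow = 157.9×527300 = 8.327×10^7 N·mm = 83270 N·m.

T_allow = 83300 N·m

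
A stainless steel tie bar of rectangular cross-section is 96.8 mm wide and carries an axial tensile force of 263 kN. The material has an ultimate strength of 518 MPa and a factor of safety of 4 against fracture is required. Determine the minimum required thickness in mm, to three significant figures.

σ_allow = 518/4 = 129.5 MPa.
Required area A = F/σ_allow = 263000/129.5 = 2031 mm².
t = A/w = 2031/96.8 = 20.98 mm.

t = 21.0 mm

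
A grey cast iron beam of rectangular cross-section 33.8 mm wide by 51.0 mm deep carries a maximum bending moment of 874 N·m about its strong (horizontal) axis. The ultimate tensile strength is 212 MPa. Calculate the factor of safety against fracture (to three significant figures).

n = 3.55

Section modulus S = bh²/6 = 33.8×51.0²/6 = 14650 mm³.
σ = M/S = 874000/14650 = 59.65 MPa.
n = 212/59.65 = 3.554.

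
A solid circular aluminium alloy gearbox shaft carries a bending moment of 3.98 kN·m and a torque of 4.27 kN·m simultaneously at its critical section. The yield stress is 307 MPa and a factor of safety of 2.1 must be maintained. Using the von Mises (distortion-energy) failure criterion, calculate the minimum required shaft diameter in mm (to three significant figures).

σ_allow = σ_y/n = 307/2.1 = 146.2 MPa.
For a solid shaft σ_b = 32M/(πd³) and τ = 16T/(πd³), so the von Mises stress is σ' = (16/πd³)·√(4M²+3T²).
√(4M²+3T²) = √(4×(3.980×10^6)² + 3×(4.270×10^6)²) = 1.087×10^7 N·mm.
d³ = 16×1.087×10^7/(π×146.2) = 378500 mm³.
d = 72.34 mm.

d = 72.3 mm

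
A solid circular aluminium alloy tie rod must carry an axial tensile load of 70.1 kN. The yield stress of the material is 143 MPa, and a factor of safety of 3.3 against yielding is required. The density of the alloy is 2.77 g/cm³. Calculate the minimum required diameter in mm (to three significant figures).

Allowable stress σ_allow = 143/3.3 = 43.33 MPa.
Required area A = F/σ_allow = 70100/43.33 = 1618 mm².
A = πd²/4 → d = √(4A/π) = 45.38 mm.

d = 45.4 mm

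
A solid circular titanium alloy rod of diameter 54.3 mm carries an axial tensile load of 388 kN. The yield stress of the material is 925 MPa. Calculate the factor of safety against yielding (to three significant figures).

A = πd²/4 = 2316 mm².
σ = F/A = 388000/2316 = 167.5 MPa.
n = 925/167.5 = 5.521.

n = 5.52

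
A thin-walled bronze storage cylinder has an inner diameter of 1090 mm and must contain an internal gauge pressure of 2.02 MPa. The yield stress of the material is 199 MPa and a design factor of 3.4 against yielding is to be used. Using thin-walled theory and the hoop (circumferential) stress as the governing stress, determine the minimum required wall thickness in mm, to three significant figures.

σ_allow = 199/3.4 = 58.53 MPa.
Hoop stress σ_h = pD/(2t), so t = pD/(2σ_allow) = 2.02×1090/(2×58.53) = 18.81 mm.

t = 18.8 mm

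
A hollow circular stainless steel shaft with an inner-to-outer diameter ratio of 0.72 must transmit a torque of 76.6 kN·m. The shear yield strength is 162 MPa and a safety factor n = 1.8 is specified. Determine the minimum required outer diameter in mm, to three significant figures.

τ_allow = 162/1.8 = 90.00 MPa.
For a hollow shaft τ = 16T/[πd_o³(1−k⁴)] with k = 0.72, so 1−k⁴ = 0.7313.
d_o³ = 16T/[π τ_allow (1−k⁴)] = 16×7.6600×10^7/(π×90.00×0.7313) = 5.928×10^6 mm³.
d_o = 181.0 mm.

d_o = 181 mm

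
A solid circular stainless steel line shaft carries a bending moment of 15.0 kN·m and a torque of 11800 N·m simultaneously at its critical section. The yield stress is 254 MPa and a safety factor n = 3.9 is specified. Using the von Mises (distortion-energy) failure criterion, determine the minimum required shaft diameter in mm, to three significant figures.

σ_allow = σ_y/n = 254/3.9 = 65.13 MPa.
For a solid shaft σ_b = 32M/(πd³) and τ = 16T/(πd³), so the von Mises stress is σ' = (16/πd³)·√(4M²+3T²).
√(4M²+3T²) = √(4×(1.500×10^7)² + 3×(1.180×10^7)²) = 3.630×10^7 N·mm.
d³ = 16×3.630×10^7/(π×65.13) = 2.839×10^6 mm³.
d = 141.6 mm.

d = 142 mm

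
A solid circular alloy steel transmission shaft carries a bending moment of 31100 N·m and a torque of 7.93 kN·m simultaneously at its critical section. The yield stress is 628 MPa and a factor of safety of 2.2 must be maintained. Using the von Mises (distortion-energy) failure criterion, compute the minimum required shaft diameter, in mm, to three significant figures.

d = 104 mm

σ_allow = σ_y/n = 628/2.2 = 285.5 MPa.
For a solid shaft σ_b = 32M/(πd³) and τ = 16T/(πd³), so the von Mises stress is σ' = (16/πd³)·√(4M²+3T²).
√(4M²+3T²) = √(4×(3.110×10^7)² + 3×(7.930×10^6)²) = 6.370×10^7 N·mm.
d³ = 16×6.370×10^7/(π×285.5) = 1.136×10^6 mm³.
d = 104.4 mm.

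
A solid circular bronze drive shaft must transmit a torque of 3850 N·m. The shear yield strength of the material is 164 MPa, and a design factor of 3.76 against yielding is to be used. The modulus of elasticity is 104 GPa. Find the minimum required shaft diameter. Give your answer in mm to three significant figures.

Allowable shear stress τ_allow = 164/3.76 = 43.62 MPa.
For a solid shaft τ = 16T/(πd³), so d³ = 16T/(π τ_allow) = 16×3850000/(π×43.62) = 449500 mm³.
d = (449500)^(1/3) = 76.61 mm.

d = 76.6 mm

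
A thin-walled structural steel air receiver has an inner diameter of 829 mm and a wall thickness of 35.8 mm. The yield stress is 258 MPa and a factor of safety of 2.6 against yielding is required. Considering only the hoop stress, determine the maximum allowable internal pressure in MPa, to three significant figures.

p_allow = 8.57 MPa

σ_allow = 258/2.6 = 99.23 MPa.
σ_h = pD/(2t) → p_allow = 2σ_allow t/D = 2×99.23×35.8/829 = 8.570 MPa.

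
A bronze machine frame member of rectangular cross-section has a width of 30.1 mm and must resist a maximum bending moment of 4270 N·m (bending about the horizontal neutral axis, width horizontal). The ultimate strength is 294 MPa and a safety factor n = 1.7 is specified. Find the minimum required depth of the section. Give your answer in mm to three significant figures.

h = 70.2 mm

σ_allow = 294/1.7 = 172.9 MPa.
For a rectangular section σ = 6M/(bh²), so h² = 6M/(b σ_allow) = 6×4270000/(30.1×172.9) = 4922 mm².
h = 70.15 mm.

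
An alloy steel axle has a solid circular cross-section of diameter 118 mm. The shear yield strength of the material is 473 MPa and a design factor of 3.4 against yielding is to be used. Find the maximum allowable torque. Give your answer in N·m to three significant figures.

T_allow = 44900 N·m

τ_allow = 473/3.4 = 139.1 MPa.
For a solid shaft T_allow = τ_allow·πd³/16; πd³/16 = π×118³/16 = 322600 mm³.
T_allow = 139.1×322600 = 4.488×10^7 N·mm = 44880 N·m.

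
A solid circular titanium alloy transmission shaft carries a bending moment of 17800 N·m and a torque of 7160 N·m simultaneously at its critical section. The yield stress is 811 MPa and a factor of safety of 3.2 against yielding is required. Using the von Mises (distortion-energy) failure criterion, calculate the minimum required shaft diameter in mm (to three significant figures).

σ_allow = σ_y/n = 811/3.2 = 253.4 MPa.
For a solid shaft σ_b = 32M/(πd³) and τ = 16T/(πd³), so the von Mises stress is σ' = (16/πd³)·√(4M²+3T²).
√(4M²+3T²) = √(4×(1.780×10^7)² + 3×(7.160×10^6)²) = 3.770×10^7 N·mm.
d³ = 16×3.770×10^7/(π×253.4) = 757600 mm³.
d = 91.16 mm.

d = 91.2 mm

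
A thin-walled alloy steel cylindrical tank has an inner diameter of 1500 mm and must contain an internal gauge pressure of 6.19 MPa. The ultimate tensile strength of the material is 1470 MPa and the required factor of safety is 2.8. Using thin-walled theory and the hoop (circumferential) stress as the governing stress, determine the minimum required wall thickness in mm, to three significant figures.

t = 8.84 mm

σ_allow = 1470/2.8 = 525.0 MPa.
Hoop stress σ_h = pD/(2t), so t = pD/(2σ_allow) = 6.19×1500/(2×525.0) = 8.843 mm.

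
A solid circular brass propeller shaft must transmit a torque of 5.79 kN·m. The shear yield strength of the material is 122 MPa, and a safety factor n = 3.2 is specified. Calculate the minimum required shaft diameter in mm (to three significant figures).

d = 91.8 mm

Allowable shear stress τ_allow = 122/3.2 = 38.12 MPa.
For a solid shaft τ = 16T/(πd³), so d³ = 16T/(π τ_allow) = 16×5790000/(π×38.12) = 773500 mm³.
d = (773500)^(1/3) = 91.79 mm.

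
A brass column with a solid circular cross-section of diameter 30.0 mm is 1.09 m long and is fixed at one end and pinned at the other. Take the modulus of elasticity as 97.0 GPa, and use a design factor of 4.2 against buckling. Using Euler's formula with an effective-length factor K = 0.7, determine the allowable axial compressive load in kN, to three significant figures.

I = πd⁴/64 = π×30.0⁴/64 = 39760 mm⁴.
Effective length L_e = KL = 0.7×1.09 m = 763.0 mm.
Euler critical load P_cr = π²EI/L_e² = π²×97000×39760/763.0² = 65380 N.
P_allow = P_cr/n = 65380/4.2 = 15570 N.

P_allow = 15.6 kN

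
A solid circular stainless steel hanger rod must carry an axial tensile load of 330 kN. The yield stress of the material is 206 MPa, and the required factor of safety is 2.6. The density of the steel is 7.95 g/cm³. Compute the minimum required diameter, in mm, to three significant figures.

d = 72.8 mm

Allowable stress σ_allow = 206/2.6 = 79.23 MPa.
Required area A = F/σ_allow = 330000/79.23 = 4165 mm².
A = πd²/4 → d = √(4A/π) = 72.82 mm.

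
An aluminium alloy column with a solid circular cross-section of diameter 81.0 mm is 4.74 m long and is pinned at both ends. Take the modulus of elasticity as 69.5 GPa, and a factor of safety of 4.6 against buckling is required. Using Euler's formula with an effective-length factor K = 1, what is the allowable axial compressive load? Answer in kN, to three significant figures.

P_allow = 14.0 kN

I = πd⁴/64 = π×81.0⁴/64 = 2.113×10^6 mm⁴.
Effective length L_e = KL = 1×4.74 m = 4740 mm.
Euler critical load P_cr = π²EI/L_e² = π²×69500×2.113×10^6/4740² = 64510 N.
P_allow = P_cr/n = 64510/4.6 = 14020 N.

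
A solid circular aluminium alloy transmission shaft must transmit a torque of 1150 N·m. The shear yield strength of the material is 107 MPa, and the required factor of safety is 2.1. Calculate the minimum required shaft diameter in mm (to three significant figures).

Allowable shear stress τ_allow = 107/2.1 = 50.95 MPa.
For a solid shaft τ = 16T/(πd³), so d³ = 16T/(π τ_allow) = 16×1150000/(π×50.95) = 114900 mm³.
d = (114900)^(1/3) = 48.62 mm.

d = 48.6 mm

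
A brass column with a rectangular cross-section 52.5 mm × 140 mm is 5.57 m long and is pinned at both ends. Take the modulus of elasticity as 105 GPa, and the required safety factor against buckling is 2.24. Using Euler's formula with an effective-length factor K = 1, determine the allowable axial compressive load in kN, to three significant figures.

Buckling occurs about the weak axis: I_min = h·b³/12 = 140×52.5³/12 = 1.688×10^6 mm⁴ (b = 52.5 mm is the smaller dimension).
Effective length L_e = KL = 1×5.57 m = 5570 mm.
Euler critical load P_cr = π²EI/L_e² = π²×105000×1.688×10^6/5570² = 56390 N.
P_allow = P_cr/n = 56390/2.24 = 25170 N.

P_allow = 25.2 kN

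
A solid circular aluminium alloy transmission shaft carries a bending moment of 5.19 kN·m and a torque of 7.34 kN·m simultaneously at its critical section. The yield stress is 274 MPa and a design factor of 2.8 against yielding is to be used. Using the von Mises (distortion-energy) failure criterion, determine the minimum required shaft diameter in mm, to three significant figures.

σ_allow = σ_y/n = 274/2.8 = 97.86 MPa.
For a solid shaft σ_b = 32M/(πd³) and τ = 16T/(πd³), so the von Mises stress is σ' = (16/πd³)·√(4M²+3T²).
√(4M²+3T²) = √(4×(5.190×10^6)² + 3×(7.340×10^6)²) = 1.641×10^7 N·mm.
d³ = 16×1.641×10^7/(π×97.86) = 854200 mm³.
d = 94.88 mm.

d = 94.9 mm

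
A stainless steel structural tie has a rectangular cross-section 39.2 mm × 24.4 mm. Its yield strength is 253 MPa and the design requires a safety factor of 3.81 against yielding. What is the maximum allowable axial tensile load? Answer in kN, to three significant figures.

F_allow = 63.5 kN

σ_allow = 253/3.81 = 66.40 MPa.
A = 39.2×24.4 = 956.5 mm².
F_allow = σ_allow × A = 66.40×956.5 = 63510 N.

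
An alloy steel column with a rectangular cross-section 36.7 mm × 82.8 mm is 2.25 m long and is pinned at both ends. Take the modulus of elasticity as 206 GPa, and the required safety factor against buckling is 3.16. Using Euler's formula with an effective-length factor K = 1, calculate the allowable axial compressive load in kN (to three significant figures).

Buckling occurs about the weak axis: I_min = h·b³/12 = 82.8×36.7³/12 = 341100 mm⁴ (b = 36.7 mm is the smaller dimension).
Effective length L_e = KL = 1×2.25 m = 2250 mm.
Euler critical load P_cr = π²EI/L_e² = π²×206000×341100/2250² = 137000 N.
P_allow = P_cr/n = 137000/3.16 = 43350 N.

P_allow = 43.3 kN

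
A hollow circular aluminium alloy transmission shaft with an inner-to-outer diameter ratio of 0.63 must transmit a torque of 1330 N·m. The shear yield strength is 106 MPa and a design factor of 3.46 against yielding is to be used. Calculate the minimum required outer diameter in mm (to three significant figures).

d_o = 64.0 mm

τ_allow = 106/3.46 = 30.64 MPa.
For a hollow shaft τ = 16T/[πd_o³(1−k⁴)] with k = 0.63, so 1−k⁴ = 0.8425.
d_o³ = 16T/[π τ_allow (1−k⁴)] = 16×1330000/(π×30.64×0.8425) = 262400 mm³.
d_o = 64.02 mm.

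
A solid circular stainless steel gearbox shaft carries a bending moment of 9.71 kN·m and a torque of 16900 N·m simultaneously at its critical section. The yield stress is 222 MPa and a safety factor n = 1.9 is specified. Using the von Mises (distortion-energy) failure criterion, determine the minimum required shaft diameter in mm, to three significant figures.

d = 115 mm

σ_allow = σ_y/n = 222/1.9 = 116.8 MPa.
For a solid shaft σ_b = 32M/(πd³) and τ = 16T/(πd³), so the von Mises stress is σ' = (16/πd³)·√(4M²+3T²).
√(4M²+3T²) = √(4×(9.710×10^6)² + 3×(1.690×10^7)²) = 3.513×10^7 N·mm.
d³ = 16×3.513×10^7/(π×116.8) = 1.531×10^6 mm³.
d = 115.3 mm.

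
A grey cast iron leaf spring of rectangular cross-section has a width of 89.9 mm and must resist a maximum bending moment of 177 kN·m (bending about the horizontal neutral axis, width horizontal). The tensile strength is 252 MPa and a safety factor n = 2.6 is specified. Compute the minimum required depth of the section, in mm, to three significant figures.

σ_allow = 252/2.6 = 96.92 MPa.
For a rectangular section σ = 6M/(bh²), so h² = 6M/(b σ_allow) = 6×1.7700×10^8/(89.9×96.92) = 121900 mm².
h = 349.1 mm.

h = 349 mm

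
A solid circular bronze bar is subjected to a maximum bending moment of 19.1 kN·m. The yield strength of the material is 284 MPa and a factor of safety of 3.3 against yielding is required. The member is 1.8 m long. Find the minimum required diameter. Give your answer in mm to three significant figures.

d = 131 mm

σ_allow = 284/3.3 = 86.06 MPa.
For a solid circular section σ = 32M/(πd³), so d³ = 32M/(π σ_allow) = 32×1.9100×10^7/(π×86.06) = 2.261×10^6 mm³.
d = 131.2 mm.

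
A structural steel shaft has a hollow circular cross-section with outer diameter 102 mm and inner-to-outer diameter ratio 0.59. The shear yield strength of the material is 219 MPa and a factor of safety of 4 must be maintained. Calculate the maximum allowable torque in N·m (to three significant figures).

τ_allow = 219/4 = 54.75 MPa.
For a hollow shaft T_allow = τ_allow·πd_o³(1−k⁴)/16 with 1−k⁴ = 0.8788, so πd_o³(1−k⁴)/16 = 183100 mm³.
T_allow = 54.75×183100 = 1.003×10^7 N·mm = 10030 N·m.

T_allow = 10000 N·m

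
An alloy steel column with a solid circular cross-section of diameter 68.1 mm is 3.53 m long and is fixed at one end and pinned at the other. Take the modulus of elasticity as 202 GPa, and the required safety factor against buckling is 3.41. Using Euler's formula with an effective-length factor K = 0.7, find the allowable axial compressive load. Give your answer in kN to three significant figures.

I = πd⁴/64 = π×68.1⁴/64 = 1.056×10^6 mm⁴.
Effective length L_e = KL = 0.7×3.53 m = 2471 mm.
Euler critical load P_cr = π²EI/L_e² = π²×202000×1.056×10^6/2471² = 344700 N.
P_allow = P_cr/n = 344700/3.41 = 101100 N.

P_allow = 101 kN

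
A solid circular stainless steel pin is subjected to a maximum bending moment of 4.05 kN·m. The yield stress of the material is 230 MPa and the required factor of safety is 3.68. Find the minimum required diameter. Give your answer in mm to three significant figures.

d = 87.1 mm

σ_allow = 230/3.68 = 62.50 MPa.
For a solid circular section σ = 32M/(πd³), so d³ = 32M/(π σ_allow) = 32×4050000/(π×62.50) = 660000 mm³.
d = 87.07 mm.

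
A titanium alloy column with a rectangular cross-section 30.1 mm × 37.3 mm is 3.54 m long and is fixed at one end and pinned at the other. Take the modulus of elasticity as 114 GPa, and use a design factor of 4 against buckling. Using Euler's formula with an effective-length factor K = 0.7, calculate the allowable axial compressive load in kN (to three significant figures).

P_allow = 3.88 kN

Buckling occurs about the weak axis: I_min = h·b³/12 = 37.3×30.1³/12 = 84770 mm⁴ (b = 30.1 mm is the smaller dimension).
Effective length L_e = KL = 0.7×3.54 m = 2478 mm.
Euler critical load P_cr = π²EI/L_e² = π²×114000×84770/2478² = 15530 N.
P_allow = P_cr/n = 15530/4 = 3883 N.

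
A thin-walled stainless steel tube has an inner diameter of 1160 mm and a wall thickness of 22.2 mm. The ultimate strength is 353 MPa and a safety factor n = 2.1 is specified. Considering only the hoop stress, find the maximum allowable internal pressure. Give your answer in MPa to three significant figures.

σ_allow = 353/2.1 = 168.1 MPa.
σ_h = pD/(2t) → p_allow = 2σ_allow t/D = 2×168.1×22.2/1160 = 6.434 MPa.

p_allow = 6.43 MPa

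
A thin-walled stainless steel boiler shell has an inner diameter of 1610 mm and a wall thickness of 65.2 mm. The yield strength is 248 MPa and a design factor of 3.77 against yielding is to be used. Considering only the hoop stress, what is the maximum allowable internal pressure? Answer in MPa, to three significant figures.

p_allow = 5.33 MPa

σ_allow = 248/3.77 = 65.78 MPa.
σ_h = pD/(2t) → p_allow = 2σ_allow t/D = 2×65.78×65.2/1610 = 5.328 MPa.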